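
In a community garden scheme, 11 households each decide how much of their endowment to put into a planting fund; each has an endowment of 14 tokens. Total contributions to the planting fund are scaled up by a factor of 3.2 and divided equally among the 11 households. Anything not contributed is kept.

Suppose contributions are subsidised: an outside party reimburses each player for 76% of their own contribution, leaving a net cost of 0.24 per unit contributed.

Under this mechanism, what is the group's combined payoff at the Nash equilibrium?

609.84 tokens

Under the mechanism each unit contributed yields (3.2/11) / 0.24 = 1.2121 back to its contributor per unit of net cost, which exceeds 1, making full contribution the dominant choice for everyone.
So the Nash equilibrium is full contribution by all 11; the group earns 11 × (14 × 0.76 + 3.2 × 14) = 609.84.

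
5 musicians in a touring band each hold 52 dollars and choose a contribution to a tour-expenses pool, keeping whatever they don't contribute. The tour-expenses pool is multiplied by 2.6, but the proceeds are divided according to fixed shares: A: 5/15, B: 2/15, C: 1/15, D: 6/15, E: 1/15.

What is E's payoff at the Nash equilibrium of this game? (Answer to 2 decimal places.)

For player j, contributing a unit is worthwhile iff 2.6 × (j's share) ≥ 1, i.e. iff j's share is at least 0.3846.
The only share above 0.3846 is D's 6/15, contributing 52; the remaining 4 contribute 0. Total contributed: 52.
E keeps 52 and receives 2.6 × 52 × 1/15 = 9.01 from the tour-expenses pool, for a payoff of 61.01.

61.01 dollars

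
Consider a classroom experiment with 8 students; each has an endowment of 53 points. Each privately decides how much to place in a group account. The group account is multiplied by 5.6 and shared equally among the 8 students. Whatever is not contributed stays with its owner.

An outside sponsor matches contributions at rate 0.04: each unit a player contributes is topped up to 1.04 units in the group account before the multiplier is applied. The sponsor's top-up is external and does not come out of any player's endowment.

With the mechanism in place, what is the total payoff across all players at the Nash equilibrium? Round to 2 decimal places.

424.00 points

Even with the mechanism, each unit contributed returns only 5.6 × 1.04 / 8 = 0.7280 per unit of net cost, so contributing nothing is still dominant.
At the Nash equilibrium no one contributes; group total payoff = 8 × 53 = 424.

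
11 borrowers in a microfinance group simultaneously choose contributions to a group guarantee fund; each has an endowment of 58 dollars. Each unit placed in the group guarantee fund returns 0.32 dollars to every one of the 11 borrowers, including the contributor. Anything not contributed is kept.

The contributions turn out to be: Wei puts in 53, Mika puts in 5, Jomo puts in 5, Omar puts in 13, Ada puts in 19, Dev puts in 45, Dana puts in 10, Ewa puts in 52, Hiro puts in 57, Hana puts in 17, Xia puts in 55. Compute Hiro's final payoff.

106.92 dollars

Total contributed: 53 + 5 + 5 + 13 + 19 + 45 + 10 + 52 + 57 + 17 + 55 = 331.
Each receives 0.32 × 331 = 105.92 from the group guarantee fund.
Hiro keeps 58 − 57 = 1, so Hiro's payoff is 1 + 105.92 = 106.92.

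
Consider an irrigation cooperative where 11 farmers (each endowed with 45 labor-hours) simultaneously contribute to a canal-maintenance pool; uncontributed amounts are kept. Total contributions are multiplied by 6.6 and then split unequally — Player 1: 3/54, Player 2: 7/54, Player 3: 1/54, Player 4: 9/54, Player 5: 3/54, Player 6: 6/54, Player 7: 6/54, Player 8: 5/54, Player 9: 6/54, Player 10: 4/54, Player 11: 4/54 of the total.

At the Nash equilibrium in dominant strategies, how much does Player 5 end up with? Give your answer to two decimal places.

Player j's private return per contributed unit is 6.6 × (j's share). Contributing is weakly dominant for j when that share is at least 1/6.6 = 0.1515, and contributing 0 is dominant otherwise.
Player 4 alone (share 9/54) is above the threshold, contributing 45; the remaining 10 contribute 0. Total contributed: 45.
Player 5 keeps 45 and receives 6.6 × 45 × 3/54 = 16.50 from the canal-maintenance pool, for a payoff of 61.50.

61.50 labor-hours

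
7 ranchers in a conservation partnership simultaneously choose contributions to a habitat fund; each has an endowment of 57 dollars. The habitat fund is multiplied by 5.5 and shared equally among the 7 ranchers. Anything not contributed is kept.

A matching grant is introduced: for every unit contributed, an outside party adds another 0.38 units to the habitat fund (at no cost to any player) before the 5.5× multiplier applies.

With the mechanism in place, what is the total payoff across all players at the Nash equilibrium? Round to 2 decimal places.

With the mechanism, a contributed unit returns 5.5 × 1.38 / 7 = 1.0843 per unit of net cost to the contributor — now above 1 — so contributing fully is weakly dominant for every player.
At the Nash equilibrium everyone contributes 57. Group total payoff = 5.5 × 1.38 × 399 = 3028.41.

3028.41 dollars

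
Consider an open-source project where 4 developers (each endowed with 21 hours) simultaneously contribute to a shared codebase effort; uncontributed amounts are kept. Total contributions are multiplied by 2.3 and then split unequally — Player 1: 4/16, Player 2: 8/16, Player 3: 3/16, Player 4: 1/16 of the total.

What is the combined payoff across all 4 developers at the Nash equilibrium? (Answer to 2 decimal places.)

111.30 hours

Each unit j contributes comes back to j as 2.3 × (j's share), so j prefers to contribute only if that share exceeds 1/2.3 = 0.4348; otherwise keeping the unit dominates.
Player 2 alone (share 8/16) is above the threshold, contributing 21; the remaining 3 contribute 0. Total contributed: 21.
The shared codebase effort pays out 2.3 × 21 = 48.30 in total (split across the unequal shares, but the aggregate is all that matters for the group sum).
The 3 free-riders keep 21 each, adding 63. Group total = 63 + 48.30 = 111.30.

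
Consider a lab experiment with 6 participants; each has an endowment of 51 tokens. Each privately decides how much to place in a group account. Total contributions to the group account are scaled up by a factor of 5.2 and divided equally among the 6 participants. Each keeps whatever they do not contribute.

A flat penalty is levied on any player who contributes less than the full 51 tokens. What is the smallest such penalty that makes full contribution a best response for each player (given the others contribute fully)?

Given the others contribute fully, the best deviation is to contribute 0 (any partial contribution still incurs the fine and gives up units whose private return 0.8667 is below 1).
Deviating from 51 to 0 saves 51 tokens but forfeits the deviator's share of the drop in the group account: 5.2/6 × 51 = 44.20.
So the deviation gain is 51 − 44.20 = 6.80, and the fine must be at least 6.80 tokens to wipe it out.

6.80 tokens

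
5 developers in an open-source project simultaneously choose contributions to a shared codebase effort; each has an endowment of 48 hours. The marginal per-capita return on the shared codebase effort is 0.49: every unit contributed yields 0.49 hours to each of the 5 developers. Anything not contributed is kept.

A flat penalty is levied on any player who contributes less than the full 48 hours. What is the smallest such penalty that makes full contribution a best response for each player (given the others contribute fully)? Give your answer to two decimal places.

24.48 hours

Given the others contribute fully, the best deviation is to contribute 0 (any partial contribution still incurs the fine and gives up units whose private return 0.49 is below 1).
Deviating from 48 to 0 saves 48 hours but forfeits the deviator's share of the drop in the shared codebase effort: 0.49 × 48 = 23.52.
So the deviation gain is 48 − 23.52 = 24.48, and the fine must be at least 24.48 hours to wipe it out.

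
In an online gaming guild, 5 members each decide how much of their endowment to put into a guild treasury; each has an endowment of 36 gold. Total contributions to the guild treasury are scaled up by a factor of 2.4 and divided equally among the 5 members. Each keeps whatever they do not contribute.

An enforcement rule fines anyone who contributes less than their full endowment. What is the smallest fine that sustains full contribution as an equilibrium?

18.72 gold

Given the others contribute fully, the best deviation is to contribute 0 (any partial contribution still incurs the fine and gives up units whose private return 0.4800 is below 1).
Deviating from 36 to 0 saves 36 gold but forfeits the deviator's share of the drop in the guild treasury: 2.4/5 × 36 = 17.28.
So the deviation gain is 36 − 17.28 = 18.72, and the fine must be at least 18.72 gold to wipe it out.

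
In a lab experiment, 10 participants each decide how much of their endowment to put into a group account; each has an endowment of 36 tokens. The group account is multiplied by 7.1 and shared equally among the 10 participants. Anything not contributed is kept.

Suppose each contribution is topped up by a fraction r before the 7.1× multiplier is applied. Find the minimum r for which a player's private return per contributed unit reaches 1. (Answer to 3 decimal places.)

With matching at rate r, one contributed unit becomes (1 + r) in the group account and returns 7.1 × (1 + r) / 10 to the contributor.
Setting this equal to 1: 1 + r = 10/7.1 = 1.4085.
So the minimum matching rate is r = 1.4085 − 1 = 0.408.

0.408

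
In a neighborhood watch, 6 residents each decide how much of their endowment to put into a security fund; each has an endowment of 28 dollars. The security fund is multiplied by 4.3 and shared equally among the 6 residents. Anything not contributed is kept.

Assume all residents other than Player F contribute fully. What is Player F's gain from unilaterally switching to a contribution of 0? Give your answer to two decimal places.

Switching from a contribution of 28 to 0 lets Player F keep an extra 28 dollars, but lowers the security fund by 28, which costs Player F their own share of that drop: 4.3/6 × 28 = 20.07.
Net gain = 28 − 20.07 = 7.93. The private return per contributed unit (0.7167) is below 1, so free-riding is indeed the best response regardless of what the others do.

7.93 dollars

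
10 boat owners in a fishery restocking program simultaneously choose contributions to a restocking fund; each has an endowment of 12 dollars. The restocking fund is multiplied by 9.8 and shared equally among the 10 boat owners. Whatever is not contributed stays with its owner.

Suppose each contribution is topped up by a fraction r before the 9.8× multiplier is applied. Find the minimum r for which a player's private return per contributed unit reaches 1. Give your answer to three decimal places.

0.020

With matching at rate r, one contributed unit becomes (1 + r) in the restocking fund and returns 9.8 × (1 + r) / 10 to the contributor.
Setting this equal to 1: 1 + r = 10/9.8 = 1.0204.
So the minimum matching rate is r = 1.0204 − 1 = 0.020.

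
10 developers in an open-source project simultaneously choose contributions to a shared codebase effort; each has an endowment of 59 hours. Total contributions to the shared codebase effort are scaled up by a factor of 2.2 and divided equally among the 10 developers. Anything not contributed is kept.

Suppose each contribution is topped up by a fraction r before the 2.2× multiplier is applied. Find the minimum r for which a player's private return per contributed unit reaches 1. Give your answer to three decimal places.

3.545

With matching at rate r, one contributed unit becomes (1 + r) in the shared codebase effort and returns 2.2 × (1 + r) / 10 to the contributor.
Setting this equal to 1: 1 + r = 10/2.2 = 4.5455.
So the minimum matching rate is r = 4.5455 − 1 = 3.545.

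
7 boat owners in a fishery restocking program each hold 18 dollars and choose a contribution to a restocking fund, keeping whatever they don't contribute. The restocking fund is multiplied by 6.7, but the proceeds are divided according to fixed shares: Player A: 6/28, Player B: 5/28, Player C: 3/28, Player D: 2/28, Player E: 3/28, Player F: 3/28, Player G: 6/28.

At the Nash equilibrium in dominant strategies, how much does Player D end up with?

43.84 dollars

Player j's private return per contributed unit is 6.7 × (j's share). Contributing is weakly dominant for j when that share is at least 1/6.7 = 0.1493, and contributing 0 is dominant otherwise.
Player A, Player B and Player G are above the threshold, contributing 18 each; the remaining 4 contribute 0. Total contributed: 54.
Player D keeps 18 and receives 6.7 × 54 × 2/28 = 25.84 from the restocking fund, for a payoff of 43.84.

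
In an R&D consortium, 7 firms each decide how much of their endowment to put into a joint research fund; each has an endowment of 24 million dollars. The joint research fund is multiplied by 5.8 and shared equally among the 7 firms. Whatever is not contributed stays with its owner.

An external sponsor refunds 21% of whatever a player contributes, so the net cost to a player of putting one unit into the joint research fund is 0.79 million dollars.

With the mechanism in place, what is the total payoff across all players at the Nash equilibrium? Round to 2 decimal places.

The effective private return per unit is now (5.8/7) / 0.79 = 1.0488 > 1, so every player's dominant strategy flips to full contribution.
So the Nash equilibrium is full contribution by all 7; the group earns 7 × (24 × 0.21 + 5.8 × 24) = 1009.68.

1009.68 million dollars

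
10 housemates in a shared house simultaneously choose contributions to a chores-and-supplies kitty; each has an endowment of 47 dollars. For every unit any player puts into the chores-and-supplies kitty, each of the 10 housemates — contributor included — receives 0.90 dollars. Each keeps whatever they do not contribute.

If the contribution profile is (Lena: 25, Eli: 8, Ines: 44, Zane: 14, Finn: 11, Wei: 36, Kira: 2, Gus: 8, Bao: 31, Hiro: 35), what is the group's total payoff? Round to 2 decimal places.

2182.00 dollars

Total contributed: 25 + 8 + 44 + 14 + 11 + 36 + 2 + 8 + 31 + 35 = 214; total kept: 10 × 47 − 214 = 256.
The chores-and-supplies kitty pays out 0.90 × 10 × 214 = 1926.00 in aggregate.
Group total = 256 + 1926.00 = 2182.00.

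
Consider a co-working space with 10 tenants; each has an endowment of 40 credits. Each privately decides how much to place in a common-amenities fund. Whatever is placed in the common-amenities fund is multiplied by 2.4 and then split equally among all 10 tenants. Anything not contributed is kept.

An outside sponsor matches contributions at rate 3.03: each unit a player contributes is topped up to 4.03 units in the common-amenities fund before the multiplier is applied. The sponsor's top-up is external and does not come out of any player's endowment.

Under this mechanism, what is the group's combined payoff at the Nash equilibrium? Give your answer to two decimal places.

400.00 credits

Even with the mechanism, each unit contributed returns only 2.4 × 4.03 / 10 = 0.9672 per unit of net cost, so contributing nothing is still dominant.
Everyone keeps their endowment and the group total is 10 × 40 = 400.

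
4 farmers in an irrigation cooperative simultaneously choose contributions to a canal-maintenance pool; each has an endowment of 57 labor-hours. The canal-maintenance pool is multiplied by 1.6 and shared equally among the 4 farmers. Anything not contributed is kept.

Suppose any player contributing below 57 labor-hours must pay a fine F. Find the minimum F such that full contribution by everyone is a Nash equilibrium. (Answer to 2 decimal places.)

Given the others contribute fully, the best deviation is to contribute 0 (any partial contribution still incurs the fine and gives up units whose private return 0.4000 is below 1).
Deviating from 57 to 0 saves 57 labor-hours but forfeits the deviator's share of the drop in the canal-maintenance pool: 1.6/4 × 57 = 22.80.
So the deviation gain is 57 − 22.80 = 34.20, and the fine must be at least 34.20 labor-hours to wipe it out.

34.20 labor-hours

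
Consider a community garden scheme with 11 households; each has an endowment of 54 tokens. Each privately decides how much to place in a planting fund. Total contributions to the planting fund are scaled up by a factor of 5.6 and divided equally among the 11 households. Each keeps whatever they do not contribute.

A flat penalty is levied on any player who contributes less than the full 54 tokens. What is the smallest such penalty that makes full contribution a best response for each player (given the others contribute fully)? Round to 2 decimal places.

26.51 tokens

Given the others contribute fully, the best deviation is to contribute 0 (any partial contribution still incurs the fine and gives up units whose private return 0.5091 is below 1).
Deviating from 54 to 0 saves 54 tokens but forfeits the deviator's share of the drop in the planting fund: 5.6/11 × 54 = 27.49.
So the deviation gain is 54 − 27.49 = 26.51, and the fine must be at least 26.51 tokens to wipe it out.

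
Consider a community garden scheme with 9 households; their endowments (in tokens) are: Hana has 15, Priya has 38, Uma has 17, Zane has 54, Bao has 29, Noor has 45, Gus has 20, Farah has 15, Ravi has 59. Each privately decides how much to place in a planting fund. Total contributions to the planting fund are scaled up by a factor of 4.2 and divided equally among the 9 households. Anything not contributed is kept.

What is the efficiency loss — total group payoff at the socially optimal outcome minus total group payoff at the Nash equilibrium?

The private return per contributed unit is 4.2/9 = 0.4667 < 1 for every player regardless of endowment, so the Nash equilibrium is zero contribution and the group total is Σ E_j = 15 + 38 + 17 + 54 + 29 + 45 + 20 + 15 + 59 = 292.
Each contributed unit returns 4.200 to the group, so the social optimum is full contribution by everyone: group total = 4.200 × 292 = 1226.40.
Efficiency loss = (4.200 − 1) × 292 = 934.40.

934.40 tokens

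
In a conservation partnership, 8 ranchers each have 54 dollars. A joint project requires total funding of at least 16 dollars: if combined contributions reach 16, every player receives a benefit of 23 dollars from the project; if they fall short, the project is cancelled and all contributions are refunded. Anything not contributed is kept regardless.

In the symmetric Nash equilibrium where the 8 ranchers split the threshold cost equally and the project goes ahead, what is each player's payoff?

75 dollars

Equal share of the threshold: 16/8 = 2.
At this profile no one gains by cutting their contribution: any cut drops the total below 16, the project is cancelled, contributions are refunded, and the deviator ends with 54, which is less than 54 − 2 + 23 = 75. Contributing more than 2 just wastes the excess. So contributing exactly 2 is a best response.
Each player's payoff: 54 − 2 + 23 = 75.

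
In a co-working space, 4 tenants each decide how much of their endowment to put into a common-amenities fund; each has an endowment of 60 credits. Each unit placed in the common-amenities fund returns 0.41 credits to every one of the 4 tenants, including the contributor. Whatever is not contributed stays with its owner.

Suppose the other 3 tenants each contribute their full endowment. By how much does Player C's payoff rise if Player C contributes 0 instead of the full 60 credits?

35.40 credits

Switching from a contribution of 60 to 0 lets Player C keep an extra 60 credits, but lowers the common-amenities fund by 60, which costs Player C their own share of that drop: 0.41 × 60 = 24.60.
Net gain = 60 − 24.60 = 35.40. The private return per contributed unit (0.41) is below 1, so free-riding is indeed the best response regardless of what the others do.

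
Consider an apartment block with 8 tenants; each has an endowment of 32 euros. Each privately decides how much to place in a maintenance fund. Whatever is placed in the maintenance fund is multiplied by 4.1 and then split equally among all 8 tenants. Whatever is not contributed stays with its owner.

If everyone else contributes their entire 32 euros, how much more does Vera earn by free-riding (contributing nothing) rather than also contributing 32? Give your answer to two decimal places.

15.60 euros

Switching from a contribution of 32 to 0 lets Vera keep an extra 32 euros, but lowers the maintenance fund by 32, which costs Vera their own share of that drop: 4.1/8 × 32 = 16.40.
Net gain = 32 − 16.40 = 15.60. The private return per contributed unit (0.5125) is below 1, so free-riding is indeed the best response regardless of what the others do.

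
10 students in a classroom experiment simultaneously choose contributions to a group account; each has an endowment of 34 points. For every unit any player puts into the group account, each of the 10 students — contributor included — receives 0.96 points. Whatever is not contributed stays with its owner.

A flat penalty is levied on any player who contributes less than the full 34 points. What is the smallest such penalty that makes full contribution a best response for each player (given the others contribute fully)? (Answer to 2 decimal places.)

Given the others contribute fully, the best deviation is to contribute 0 (any partial contribution still incurs the fine and gives up units whose private return 0.96 is below 1).
Deviating from 34 to 0 saves 34 points but forfeits the deviator's share of the drop in the group account: 0.96 × 34 = 32.64.
So the deviation gain is 34 − 32.64 = 1.36, and the fine must be at least 1.36 points to wipe it out.

1.36 points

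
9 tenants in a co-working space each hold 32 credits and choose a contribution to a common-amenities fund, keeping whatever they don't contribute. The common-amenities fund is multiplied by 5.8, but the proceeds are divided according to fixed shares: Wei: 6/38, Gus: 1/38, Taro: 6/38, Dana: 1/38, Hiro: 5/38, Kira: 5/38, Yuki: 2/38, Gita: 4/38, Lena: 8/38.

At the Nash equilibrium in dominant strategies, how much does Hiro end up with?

Player j's private return per contributed unit is 5.8 × (j's share). Contributing is weakly dominant for j when that share is at least 1/5.8 = 0.1724, and contributing 0 is dominant otherwise.
Only Lena (8/38) clears that bar, contributing 32; the remaining 8 contribute 0. Total contributed: 32.
Hiro keeps 32 and receives 5.8 × 32 × 5/38 = 24.42 from the common-amenities fund, for a payoff of 56.42.

56.42 credits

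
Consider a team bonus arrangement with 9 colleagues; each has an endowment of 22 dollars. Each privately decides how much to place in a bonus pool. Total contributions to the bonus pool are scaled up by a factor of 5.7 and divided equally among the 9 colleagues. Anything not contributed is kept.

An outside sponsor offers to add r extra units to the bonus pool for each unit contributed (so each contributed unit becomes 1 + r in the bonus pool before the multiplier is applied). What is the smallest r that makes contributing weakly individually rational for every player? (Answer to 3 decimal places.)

0.579

With matching at rate r, one contributed unit becomes (1 + r) in the bonus pool and returns 5.7 × (1 + r) / 9 to the contributor.
Setting this equal to 1: 1 + r = 9/5.7 = 1.5789.
So the minimum matching rate is r = 1.5789 − 1 = 0.579.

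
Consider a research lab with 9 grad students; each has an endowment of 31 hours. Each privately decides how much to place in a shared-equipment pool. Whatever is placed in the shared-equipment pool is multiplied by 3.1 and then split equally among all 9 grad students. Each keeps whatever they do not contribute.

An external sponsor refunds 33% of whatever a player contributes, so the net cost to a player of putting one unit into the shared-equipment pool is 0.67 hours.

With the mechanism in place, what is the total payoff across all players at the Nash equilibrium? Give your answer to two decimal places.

Even with the mechanism, each unit contributed returns only (3.1/9) / 0.67 = 0.5141 per unit of net cost, so contributing nothing is still dominant.
Everyone keeps their endowment and the group total is 9 × 31 = 279.

279.00 hours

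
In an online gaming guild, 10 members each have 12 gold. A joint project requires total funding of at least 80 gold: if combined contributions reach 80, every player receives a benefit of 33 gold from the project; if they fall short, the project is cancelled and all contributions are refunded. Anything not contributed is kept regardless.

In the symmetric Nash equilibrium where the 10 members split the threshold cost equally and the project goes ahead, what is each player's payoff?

Equal share of the threshold: 80/10 = 8.
At this profile no one gains by cutting their contribution: any cut drops the total below 80, the project is cancelled, contributions are refunded, and the deviator ends with 12, which is less than 12 − 8 + 33 = 37. Contributing more than 8 just wastes the excess. So contributing exactly 8 is a best response.
Each player's payoff: 12 − 8 + 33 = 37.

37 gold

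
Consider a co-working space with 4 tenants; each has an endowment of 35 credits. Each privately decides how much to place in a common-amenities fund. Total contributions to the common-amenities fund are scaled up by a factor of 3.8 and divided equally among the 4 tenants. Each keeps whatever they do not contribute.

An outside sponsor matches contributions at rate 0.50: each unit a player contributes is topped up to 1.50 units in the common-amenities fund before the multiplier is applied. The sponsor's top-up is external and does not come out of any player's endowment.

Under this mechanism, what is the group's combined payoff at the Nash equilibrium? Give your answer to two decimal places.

798.00 credits

Under the mechanism each unit contributed yields 3.8 × 1.50 / 4 = 1.4250 back to its contributor per unit of net cost, which exceeds 1, making full contribution the dominant choice for everyone.
So the Nash equilibrium is full contribution by all 4; the group earns 3.8 × 1.50 × 140 = 798.00.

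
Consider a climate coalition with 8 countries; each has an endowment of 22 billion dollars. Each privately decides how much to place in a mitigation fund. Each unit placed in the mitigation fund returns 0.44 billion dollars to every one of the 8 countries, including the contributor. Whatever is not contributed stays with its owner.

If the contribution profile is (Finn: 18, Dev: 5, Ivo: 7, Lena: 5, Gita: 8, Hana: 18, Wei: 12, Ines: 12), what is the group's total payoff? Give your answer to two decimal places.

Total contributed: 18 + 5 + 7 + 5 + 8 + 18 + 12 + 12 = 85; total kept: 8 × 22 − 85 = 91.
The mitigation fund pays out 0.44 × 8 × 85 = 299.20 in aggregate.
Group total = 91 + 299.20 = 390.20.

390.20 billion dollars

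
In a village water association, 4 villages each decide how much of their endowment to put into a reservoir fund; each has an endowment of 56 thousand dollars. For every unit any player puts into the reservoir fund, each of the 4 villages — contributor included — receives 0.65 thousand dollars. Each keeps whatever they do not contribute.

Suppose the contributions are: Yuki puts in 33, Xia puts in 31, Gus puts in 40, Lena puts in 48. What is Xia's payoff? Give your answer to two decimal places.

Total contributed: 33 + 31 + 40 + 48 = 152.
Each receives 0.65 × 152 = 98.80 from the reservoir fund.
Xia keeps 56 − 31 = 25, so Xia's payoff is 25 + 98.80 = 123.80.

123.80 thousand dollars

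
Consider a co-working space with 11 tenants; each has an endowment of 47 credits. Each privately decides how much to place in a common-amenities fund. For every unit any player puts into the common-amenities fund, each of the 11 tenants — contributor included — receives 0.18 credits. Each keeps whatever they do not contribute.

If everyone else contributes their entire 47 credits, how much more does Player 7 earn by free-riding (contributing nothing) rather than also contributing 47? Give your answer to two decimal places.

Switching from a contribution of 47 to 0 lets Player 7 keep an extra 47 credits, but lowers the common-amenities fund by 47, which costs Player 7 their own share of that drop: 0.18 × 47 = 8.46.
Net gain = 47 − 8.46 = 38.54. The private return per contributed unit (0.18) is below 1, so free-riding is indeed the best response regardless of what the others do.

38.54 credits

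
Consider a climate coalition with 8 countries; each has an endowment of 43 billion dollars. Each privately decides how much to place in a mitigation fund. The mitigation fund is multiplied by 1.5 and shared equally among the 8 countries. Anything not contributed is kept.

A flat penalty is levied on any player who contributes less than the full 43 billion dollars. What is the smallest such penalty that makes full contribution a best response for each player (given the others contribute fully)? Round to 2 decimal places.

34.94 billion dollars

Given the others contribute fully, the best deviation is to contribute 0 (any partial contribution still incurs the fine and gives up units whose private return 0.1875 is below 1).
Deviating from 43 to 0 saves 43 billion dollars but forfeits the deviator's share of the drop in the mitigation fund: 1.5/8 × 43 = 8.06.
So the deviation gain is 43 − 8.06 = 34.94, and the fine must be at least 34.94 billion dollars to wipe it out.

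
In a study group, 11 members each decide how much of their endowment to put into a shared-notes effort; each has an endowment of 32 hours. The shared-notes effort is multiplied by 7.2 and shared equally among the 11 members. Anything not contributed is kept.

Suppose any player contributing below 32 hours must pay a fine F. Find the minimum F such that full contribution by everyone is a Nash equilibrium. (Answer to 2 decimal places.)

Given the others contribute fully, the best deviation is to contribute 0 (any partial contribution still incurs the fine and gives up units whose private return 0.6545 is below 1).
Deviating from 32 to 0 saves 32 hours but forfeits the deviator's share of the drop in the shared-notes effort: 7.2/11 × 32 = 20.95.
So the deviation gain is 32 − 20.95 = 11.05, and the fine must be at least 11.05 hours to wipe it out.

11.05 hours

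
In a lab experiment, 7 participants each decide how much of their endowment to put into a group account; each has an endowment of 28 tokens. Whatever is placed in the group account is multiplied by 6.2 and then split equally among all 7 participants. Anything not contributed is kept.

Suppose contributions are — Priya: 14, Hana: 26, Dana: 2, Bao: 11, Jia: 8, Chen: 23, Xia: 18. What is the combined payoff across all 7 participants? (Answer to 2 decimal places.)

Total contributed: 14 + 26 + 2 + 11 + 8 + 23 + 18 = 102; total kept: 7 × 28 − 102 = 94.
The group account pays out 6.2 × 102 = 632.40 in aggregate.
Group total = 94 + 632.40 = 726.40.

726.40 tokens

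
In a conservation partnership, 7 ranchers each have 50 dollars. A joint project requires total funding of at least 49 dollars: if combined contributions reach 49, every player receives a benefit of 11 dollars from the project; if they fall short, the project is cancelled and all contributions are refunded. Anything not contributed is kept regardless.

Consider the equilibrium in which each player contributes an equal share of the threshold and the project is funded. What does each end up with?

Equal share of the threshold: 49/7 = 7.
At this profile no one gains by cutting their contribution: any cut drops the total below 49, the project is cancelled, contributions are refunded, and the deviator ends with 50, which is less than 50 − 7 + 11 = 54. Contributing more than 7 just wastes the excess. So contributing exactly 7 is a best response.
Each player's payoff: 50 − 7 + 11 = 54.

54 dollars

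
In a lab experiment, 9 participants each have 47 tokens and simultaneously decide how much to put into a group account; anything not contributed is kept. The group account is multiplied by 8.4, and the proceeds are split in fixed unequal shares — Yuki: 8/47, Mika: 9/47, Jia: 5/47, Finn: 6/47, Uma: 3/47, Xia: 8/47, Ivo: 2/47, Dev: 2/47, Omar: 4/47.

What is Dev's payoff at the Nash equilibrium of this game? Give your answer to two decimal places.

Player j's private return per contributed unit is 8.4 × (j's share). Contributing is weakly dominant for j when that share is at least 1/8.4 = 0.1190, and contributing 0 is dominant otherwise.
The shares above 0.1190 belong to Yuki, Mika, Finn and Xia, contributing 47 each; the remaining 5 contribute 0. Total contributed: 188.
Dev keeps 47 and receives 8.4 × 188 × 2/47 = 67.20 from the group account, for a payoff of 114.20.

114.20 tokens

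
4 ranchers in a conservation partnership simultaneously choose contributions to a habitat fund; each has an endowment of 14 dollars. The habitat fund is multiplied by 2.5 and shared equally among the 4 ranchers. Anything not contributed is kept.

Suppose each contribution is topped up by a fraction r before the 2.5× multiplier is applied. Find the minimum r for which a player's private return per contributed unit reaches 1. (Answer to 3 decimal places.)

0.600

With matching at rate r, one contributed unit becomes (1 + r) in the habitat fund and returns 2.5 × (1 + r) / 4 to the contributor.
Setting this equal to 1: 1 + r = 4/2.5 = 1.6000.
So the minimum matching rate is r = 1.6000 − 1 = 0.600.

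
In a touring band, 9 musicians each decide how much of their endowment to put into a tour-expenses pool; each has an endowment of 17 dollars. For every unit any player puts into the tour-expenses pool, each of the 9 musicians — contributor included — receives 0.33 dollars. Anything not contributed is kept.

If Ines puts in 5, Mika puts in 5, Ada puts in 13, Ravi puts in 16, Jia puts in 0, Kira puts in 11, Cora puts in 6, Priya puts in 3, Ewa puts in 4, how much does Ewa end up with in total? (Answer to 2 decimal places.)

33.79 dollars

Total contributed: 5 + 5 + 13 + 16 + 0 + 11 + 6 + 3 + 4 = 63.
Each receives 0.33 × 63 = 20.79 from the tour-expenses pool.
Ewa keeps 17 − 4 = 13, so Ewa's payoff is 13 + 20.79 = 33.79.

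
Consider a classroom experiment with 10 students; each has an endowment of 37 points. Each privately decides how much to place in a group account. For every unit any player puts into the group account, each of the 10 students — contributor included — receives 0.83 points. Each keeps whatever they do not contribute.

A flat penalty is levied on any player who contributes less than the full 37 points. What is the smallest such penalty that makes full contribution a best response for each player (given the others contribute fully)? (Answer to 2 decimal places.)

Given the others contribute fully, the best deviation is to contribute 0 (any partial contribution still incurs the fine and gives up units whose private return 0.83 is below 1).
Deviating from 37 to 0 saves 37 points but forfeits the deviator's share of the drop in the group account: 0.83 × 37 = 30.71.
So the deviation gain is 37 − 30.71 = 6.29, and the fine must be at least 6.29 points to wipe it out.

6.29 points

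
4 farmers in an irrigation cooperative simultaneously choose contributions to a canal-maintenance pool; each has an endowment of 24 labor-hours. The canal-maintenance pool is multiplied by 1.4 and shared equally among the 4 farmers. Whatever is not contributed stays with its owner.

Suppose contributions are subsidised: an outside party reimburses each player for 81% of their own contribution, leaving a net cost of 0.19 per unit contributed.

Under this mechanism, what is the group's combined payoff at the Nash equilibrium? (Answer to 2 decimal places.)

Under the mechanism each unit contributed yields (1.4/4) / 0.19 = 1.8421 back to its contributor per unit of net cost, which exceeds 1, making full contribution the dominant choice for everyone.
So the Nash equilibrium is full contribution by all 4; the group earns 4 × (24 × 0.81 + 1.4 × 24) = 212.16.

212.16 labor-hours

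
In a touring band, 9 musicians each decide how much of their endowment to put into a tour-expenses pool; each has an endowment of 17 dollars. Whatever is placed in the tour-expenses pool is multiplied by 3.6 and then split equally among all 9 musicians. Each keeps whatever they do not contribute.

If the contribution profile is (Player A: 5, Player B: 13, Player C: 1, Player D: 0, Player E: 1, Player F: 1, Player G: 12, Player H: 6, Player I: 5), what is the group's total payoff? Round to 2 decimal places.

Total contributed: 5 + 13 + 1 + 0 + 1 + 1 + 12 + 6 + 5 = 44; total kept: 9 × 17 − 44 = 109.
The tour-expenses pool pays out 3.6 × 44 = 158.40 in aggregate.
Group total = 109 + 158.40 = 267.40.

267.40 dollars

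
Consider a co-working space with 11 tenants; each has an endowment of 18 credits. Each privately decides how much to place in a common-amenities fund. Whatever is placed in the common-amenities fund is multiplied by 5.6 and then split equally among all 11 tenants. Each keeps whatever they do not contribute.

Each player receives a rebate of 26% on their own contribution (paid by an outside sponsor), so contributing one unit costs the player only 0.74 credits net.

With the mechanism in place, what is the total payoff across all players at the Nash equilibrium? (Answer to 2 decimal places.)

The effective private return is (5.6/11) / 0.74 = 0.6880, which is still under 1, so the mechanism doesn't change anyone's dominant strategy: zero contribution.
At the Nash equilibrium no one contributes; group total payoff = 11 × 18 = 198.

198.00 credits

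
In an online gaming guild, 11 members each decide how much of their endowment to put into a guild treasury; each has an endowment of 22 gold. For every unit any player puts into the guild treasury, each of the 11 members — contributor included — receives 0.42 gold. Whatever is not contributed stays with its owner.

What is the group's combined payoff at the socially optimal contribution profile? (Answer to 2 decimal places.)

Each contributed unit returns 4.620 to the group as a whole (0.42 to each of 11 players), which exceeds 1, so the social optimum is full contribution: group total = 4.620 × 242 = 1118.04.

1118.04 gold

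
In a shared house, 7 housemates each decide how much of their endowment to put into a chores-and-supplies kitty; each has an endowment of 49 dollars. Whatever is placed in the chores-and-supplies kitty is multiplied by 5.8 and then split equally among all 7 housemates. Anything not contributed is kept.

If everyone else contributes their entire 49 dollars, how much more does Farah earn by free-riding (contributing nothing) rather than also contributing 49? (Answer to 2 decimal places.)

8.40 dollars

Switching from a contribution of 49 to 0 lets Farah keep an extra 49 dollars, but lowers the chores-and-supplies kitty by 49, which costs Farah their own share of that drop: 5.8/7 × 49 = 40.60.
Net gain = 49 − 40.60 = 8.40. The private return per contributed unit (0.8286) is below 1, so free-riding is indeed the best response regardless of what the others do.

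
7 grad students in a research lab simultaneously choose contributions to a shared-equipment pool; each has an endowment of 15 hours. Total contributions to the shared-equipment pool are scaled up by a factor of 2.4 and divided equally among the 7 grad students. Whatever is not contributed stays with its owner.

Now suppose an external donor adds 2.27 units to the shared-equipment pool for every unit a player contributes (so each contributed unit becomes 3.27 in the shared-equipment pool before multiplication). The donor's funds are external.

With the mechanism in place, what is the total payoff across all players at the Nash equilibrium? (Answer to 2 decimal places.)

With the mechanism, a contributed unit returns 2.4 × 3.27 / 7 = 1.1211 per unit of net cost to the contributor — now above 1 — so contributing fully is weakly dominant for every player.
At the Nash equilibrium everyone contributes 15. Group total payoff = 2.4 × 3.27 × 105 = 824.04.

824.04 hours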